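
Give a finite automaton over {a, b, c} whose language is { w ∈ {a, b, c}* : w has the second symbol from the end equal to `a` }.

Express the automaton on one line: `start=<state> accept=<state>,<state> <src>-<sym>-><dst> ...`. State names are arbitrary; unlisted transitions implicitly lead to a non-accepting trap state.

Because acceptance depends on a position counted from the end, the machine has to buffer the most recent 2 symbols. Make each state the string of the last up-to-2 symbols read; on input `x` shift the window left and append `x`. Accept when the buffered window has length 2 and begins with `a`.
With 13 states:
          a    b    c  
>  q0     q1   q2   q3 
   q1     q4   q5   q6 
   q2     q7   q8   q9 
   q3    q10  q11  q12 
 * q4     q4   q5   q6 
 * q5     q7   q8   q9 
 * q6    q10  q11  q12 
   q7     q4   q5   q6 
   q8     q7   q8   q9 
   q9    q10  q11  q12 
   q10    q4   q5   q6 
   q11    q7   q8   q9 
   q12   q10  q11  q12 
(> = start, * = accepting)

start=q0 accept=q4,q5,q6 q0-a->q1 q0-b->q2 q0-c->q3 q1-a->q4 q1-b->q5 q1-c->q6 q2-a->q7 q2-b->q8 q2-c->q9 q3-a->q10 q3-b->q11 q3-c->q12 q4-a->q4 q4-b->q5 q4-c->q6 q5-a->q7 q5-b->q8 q5-c->q9 q6-a->q10 q6-b->q11 q6-c->q12 q7-a->q4 q7-b->q5 q7-c->q6 q8-a->q7 q8-b->q8 q8-c->q9 q9-a->q10 q9-b->q11 q9-c->q12 q10-a->q4 q10-b->q5 q10-c->q6 q11-a->q7 q11-b->q8 q11-c->q9 q12-a->q10 q12-b->q11 q12-c->q12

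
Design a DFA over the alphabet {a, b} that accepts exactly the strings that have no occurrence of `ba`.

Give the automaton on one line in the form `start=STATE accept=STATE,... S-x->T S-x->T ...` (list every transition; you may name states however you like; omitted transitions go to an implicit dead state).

start=s0 accept=s0,s1 s0-a->s0 s0-b->s1 s1-a->s2 s1-b->s1 s2-a->s2 s2-b->s2

Track partial matches of the forbidden pattern `ba`. State s2 is a dead state reached once `ba` has occurred; every other state accepts. s0 means no part of `ba` is currently matched.
        a   b  
>* s0   s0  s1 
 * s1   s2  s1 
   s2   s2  s2 
(> = start, * = accepting)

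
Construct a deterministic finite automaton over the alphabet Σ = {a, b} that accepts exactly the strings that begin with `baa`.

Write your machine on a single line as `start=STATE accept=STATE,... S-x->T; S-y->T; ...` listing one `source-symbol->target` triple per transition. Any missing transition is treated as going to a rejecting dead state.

start=q0; accept=q3; q0-a->q4; q0-b->q1; q1-a->q2; q1-b->q4; q2-a->q3; q2-b->q4; q3-a->q3; q3-b->q3; q4-a->q4; q4-b->q4

Check the first 3 symbols one by one: q0 through q2 record how many have matched `baa` so far; any wrong symbol goes to the dead state q4. After all 3 match we enter the accepting sink q3.
5 states suffice.
        a   b  
>  q0   q4  q1 
   q1   q2  q4 
   q2   q3  q4 
 * q3   q3  q3 
   q4   q4  q4 
(> = start, * = accepting)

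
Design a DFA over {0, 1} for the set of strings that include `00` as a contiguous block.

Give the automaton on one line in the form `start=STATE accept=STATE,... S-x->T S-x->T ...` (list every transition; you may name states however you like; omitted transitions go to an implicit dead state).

start=A accept=C A-0->B A-1->A B-0->C B-1->A C-0->C C-1->C

States A..B record the length of the longest prefix of `00` that matches the current input suffix. Reaching C means `00` has been seen, and we stay there forever. Accept from C.
3 states suffice.
       0  1 
>  A   B  A 
   B   C  A 
 * C   C  C 
(> = start, * = accepting)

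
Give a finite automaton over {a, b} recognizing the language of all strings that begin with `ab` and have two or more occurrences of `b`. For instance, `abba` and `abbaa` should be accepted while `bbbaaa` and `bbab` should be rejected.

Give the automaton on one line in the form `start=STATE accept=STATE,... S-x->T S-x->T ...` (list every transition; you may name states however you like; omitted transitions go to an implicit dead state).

start=q0 accept=q4 q0-a->q1 q0-b->q2 q1-a->q2 q1-b->q3 q2-a->q2 q2-b->q2 q3-a->q3 q3-b->q4 q4-a->q4 q4-b->q4

Build one automaton per condition and run them in lockstep. One (4 states) tracks whether the input so far still matches the prefix `ab`; the other (4 states) tracks the count of `b`s, saturating at 3. Each combined state is a pair, one component from each; accept when both components accept. Minimizing collapses redundant product states.
        a   b  
>  q0   q1  q2 
   q1   q2  q3 
   q2   q2  q2 
   q3   q3  q4 
 * q4   q4  q4 
(> = start, * = accepting)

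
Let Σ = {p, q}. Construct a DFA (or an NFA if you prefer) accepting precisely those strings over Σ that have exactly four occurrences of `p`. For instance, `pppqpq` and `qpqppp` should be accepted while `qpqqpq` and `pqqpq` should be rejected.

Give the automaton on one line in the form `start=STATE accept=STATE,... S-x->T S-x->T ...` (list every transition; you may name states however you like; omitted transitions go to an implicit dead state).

start=S0 accept=S4 S0-p->S1 S0-q->S0 S1-p->S2 S1-q->S1 S2-p->S3 S2-q->S2 S3-p->S4 S3-q->S3 S4-p->S5 S4-q->S4 S5-p->S5 S5-q->S5

Only the number of `p`s matters, and only up to 5. Make a chain S0 → S1 → S2 → S3 → S4 → S5 advanced by each `p` (with S5 absorbing); every other symbol self-loops. The accepting set is {S4}.
A 6-state machine:
        p   q  
>  S0   S1  S0 
   S1   S2  S1 
   S2   S3  S2 
   S3   S4  S3 
 * S4   S5  S4 
   S5   S5  S5 
(> = start, * = accepting)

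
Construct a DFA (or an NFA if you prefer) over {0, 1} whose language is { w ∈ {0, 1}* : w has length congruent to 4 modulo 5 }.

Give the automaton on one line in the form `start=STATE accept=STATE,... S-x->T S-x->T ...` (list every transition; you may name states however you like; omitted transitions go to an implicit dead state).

start=q0 accept=q4 q0-0->q1 q0-1->q1 q1-0->q2 q1-1->q2 q2-0->q3 q2-1->q3 q3-0->q4 q3-1->q4 q4-0->q0 q4-1->q0

Only the length mod 5 matters, so use a 5-cycle: from any state, every input symbol moves to the next state, wrapping q4 back to q0. Mark q4 accepting.
With 5 states:
        0   1  
>  q0   q1  q1 
   q1   q2  q2 
   q2   q3  q3 
   q3   q4  q4 
 * q4   q0  q0 
(> = start, * = accepting)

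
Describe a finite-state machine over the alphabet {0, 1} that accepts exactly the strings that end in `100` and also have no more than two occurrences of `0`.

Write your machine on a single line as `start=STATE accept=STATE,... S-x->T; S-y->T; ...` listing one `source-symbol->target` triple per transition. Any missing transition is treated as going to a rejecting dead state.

Build one automaton per condition and run them in lockstep. One (4 states) tracks how much of the suffix `100` has currently been matched; the other (4 states) tracks the count of `0`s, saturating at 3. Each combined state is a pair, one component from each; accept when both components accept.
13 states suffice.
          0    1  
>  q0     q1   q2 
   q1     q3   q4 
   q2     q5   q2 
   q3     q6   q7 
   q4     q8   q4 
   q5     q9   q4 
   q6     q6  q10 
   q7    q11   q7 
   q8    q12   q7 
 * q9     q6   q7 
   q10   q11  q10 
   q11   q12  q10 
   q12    q6  q10 
(> = start, * = accepting)

start=q0; accept=q9; q0-0->q1; q0-1->q2; q1-0->q3; q1-1->q4; q2-0->q5; q2-1->q2; q3-0->q6; q3-1->q7; q4-0->q8; q4-1->q4; q5-0->q9; q5-1->q4; q6-0->q6; q6-1->q10; q7-0->q11; q7-1->q7; q8-0->q12; q8-1->q7; q9-0->q6; q9-1->q7; q10-0->q11; q10-1->q10; q11-0->q12; q11-1->q10; q12-0->q6; q12-1->q10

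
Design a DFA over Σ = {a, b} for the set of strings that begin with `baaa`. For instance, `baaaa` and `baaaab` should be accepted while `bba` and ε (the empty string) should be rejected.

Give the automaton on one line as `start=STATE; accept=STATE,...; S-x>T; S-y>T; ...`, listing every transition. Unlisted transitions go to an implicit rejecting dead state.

start=q0; accept=q4; q0-a>q5; q0-b>q1; q1-a>q2; q1-b>q5; q2-a>q3; q2-b>q5; q3-a>q4; q3-b>q5; q4-a>q4; q4-b>q4; q5-a>q5; q5-b>q5

Walk along `baaa` while the input agrees: from q0 take `b` to q1, and so on. Any deviation drops to the rejecting sink q5. Once q4 is reached the prefix is confirmed and every continuation is accepted.
6 states suffice.
        a   b  
>  q0   q5  q1 
   q1   q2  q5 
   q2   q3  q5 
   q3   q4  q5 
 * q4   q4  q4 
   q5   q5  q5 
(> = start, * = accepting)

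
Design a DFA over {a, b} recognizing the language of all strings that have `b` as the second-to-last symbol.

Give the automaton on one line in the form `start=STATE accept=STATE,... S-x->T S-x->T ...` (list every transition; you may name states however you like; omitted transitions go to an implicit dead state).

start=q0 accept=q5,q6 q0-a->q1 q0-b->q2 q1-a->q3 q1-b->q4 q2-a->q5 q2-b->q6 q3-a->q3 q3-b->q4 q4-a->q5 q4-b->q6 q5-a->q3 q5-b->q4 q6-a->q5 q6-b->q6

Because acceptance depends on a position counted from the end, the machine has to buffer the most recent 2 symbols. Make each state the string of the last up-to-2 symbols read; on input `x` shift the window left and append `x`. Accept when the buffered window has length 2 and begins with `b`.
With 7 states:
        a   b  
>  q0   q1  q2 
   q1   q3  q4 
   q2   q5  q6 
   q3   q3  q4 
   q4   q5  q6 
 * q5   q3  q4 
 * q6   q5  q6 
(> = start, * = accepting)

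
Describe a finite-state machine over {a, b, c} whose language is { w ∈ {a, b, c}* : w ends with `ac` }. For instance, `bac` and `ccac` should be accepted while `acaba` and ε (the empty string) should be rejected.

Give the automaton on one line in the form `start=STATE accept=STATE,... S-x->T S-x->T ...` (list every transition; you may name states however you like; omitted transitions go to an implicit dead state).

Let each state record the length of the longest suffix of the input read so far that is also a prefix of `ac`. s1 means the last symbol is `a`; s2 means the last 2 symbols are `ac`. Accept only at s2, where the string currently ends in `ac`.
        a   b   c  
>  s0   s1  s0  s0 
   s1   s1  s0  s2 
 * s2   s1  s0  s0 
(> = start, * = accepting)

start=s0 accept=s2 s0-a->s1 s0-b->s0 s0-c->s0 s1-a->s1 s1-b->s0 s1-c->s2 s2-a->s1 s2-b->s0 s2-c->s0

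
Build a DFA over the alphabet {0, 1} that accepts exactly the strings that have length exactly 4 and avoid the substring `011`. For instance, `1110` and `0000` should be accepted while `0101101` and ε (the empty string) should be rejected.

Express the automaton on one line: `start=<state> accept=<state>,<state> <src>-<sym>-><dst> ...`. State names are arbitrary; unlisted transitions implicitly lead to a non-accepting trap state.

Build one automaton per condition and run them in lockstep. The first has 6 states tracking the input length, saturating at 5; the second has 4 states tracking partial matches of the forbidden pattern `011`. A product state is a pair (one from each), accepting exactly when both do. Equivalent product states are then merged.
        0   1  
>  S0   S1  S2 
   S1   S3  S4 
   S2   S3  S5 
   S3   S6  S7 
   S4   S6  S8 
   S5   S6  S6 
   S6   S9  S9 
   S7   S9  S8 
   S8   S8  S8 
 * S9   S8  S8 
(> = start, * = accepting)

start=S0 accept=S9 S0-0->S1 S0-1->S2 S1-0->S3 S1-1->S4 S2-0->S3 S2-1->S5 S3-0->S6 S3-1->S7 S4-0->S6 S4-1->S8 S5-0->S6 S5-1->S6 S6-0->S9 S6-1->S9 S7-0->S9 S7-1->S8 S8-0->S8 S8-1->S8 S9-0->S8 S9-1->S8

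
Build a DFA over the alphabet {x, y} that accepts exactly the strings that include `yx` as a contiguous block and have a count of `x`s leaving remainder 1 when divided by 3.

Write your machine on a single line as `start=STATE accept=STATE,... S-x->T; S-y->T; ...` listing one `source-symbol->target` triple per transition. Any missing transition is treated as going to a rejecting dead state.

start=A; accept=F; A-x->B; A-y->C; B-x->D; B-y->E; C-x->F; C-y->C; D-x->A; D-y->G; E-x->G; E-y->E; F-x->G; F-y->F; G-x->C; G-y->G

Handle the two conditions separately and then intersect. The first has 3 states tracking whether and how much of `yx` has been seen; the second has 3 states tracking the count of `x`s modulo 3. A product state is a pair (one from each), accepting exactly when both do. After merging equivalent states the machine shrinks.
7 states suffice.
       x  y 
>  A   B  C 
   B   D  E 
   C   F  C 
   D   A  G 
   E   G  E 
 * F   G  F 
   G   C  G 
(> = start, * = accepting)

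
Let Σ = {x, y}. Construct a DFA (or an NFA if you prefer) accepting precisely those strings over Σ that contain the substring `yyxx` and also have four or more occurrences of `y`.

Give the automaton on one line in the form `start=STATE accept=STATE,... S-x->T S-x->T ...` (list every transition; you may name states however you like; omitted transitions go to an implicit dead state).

start=S0 accept=S14 S0-x->S0 S0-y->S1 S1-x->S2 S1-y->S3 S2-x->S2 S2-y->S4 S3-x->S5 S3-y->S6 S4-x->S7 S4-y->S6 S5-x->S8 S5-y->S9 S6-x->S10 S6-y->S11 S7-x->S7 S7-y->S9 S8-x->S8 S8-y->S12 S9-x->S7 S9-y->S11 S10-x->S12 S10-y->S9 S11-x->S13 S11-y->S11 S12-x->S12 S12-y->S14 S13-x->S14 S13-y->S9 S14-x->S14 S14-y->S14

Build one automaton per condition and run them in lockstep. The first has 5 states tracking whether and how much of `yyxx` has been seen; the second has 6 states tracking the count of `y`s, saturating at 5. A product state is a pair (one from each), accepting exactly when both do. Equivalent product states are then merged.
          x    y  
>  S0     S0   S1 
   S1     S2   S3 
   S2     S2   S4 
   S3     S5   S6 
   S4     S7   S6 
   S5     S8   S9 
   S6    S10  S11 
   S7     S7   S9 
   S8     S8  S12 
   S9     S7  S11 
   S10   S12   S9 
   S11   S13  S11 
   S12   S12  S14 
   S13   S14   S9 
 * S14   S14  S14 
(> = start, * = accepting)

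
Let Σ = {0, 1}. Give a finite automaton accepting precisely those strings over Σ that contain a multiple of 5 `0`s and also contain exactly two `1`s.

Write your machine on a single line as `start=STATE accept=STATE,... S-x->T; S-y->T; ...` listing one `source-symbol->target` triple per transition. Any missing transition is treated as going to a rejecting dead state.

start=q0; accept=q5; q0-0->q1; q0-1->q2; q1-0->q3; q1-1->q4; q2-0->q4; q2-1->q5; q3-0->q6; q3-1->q7; q4-0->q7; q4-1->q8; q5-0->q8; q5-1->q9; q6-0->q10; q6-1->q11; q7-0->q11; q7-1->q12; q8-0->q12; q8-1->q9; q9-0->q9; q9-1->q9; q10-0->q0; q10-1->q13; q11-0->q13; q11-1->q14; q12-0->q14; q12-1->q9; q13-0->q2; q13-1->q15; q14-0->q15; q14-1->q9; q15-0->q5; q15-1->q9

Handle the two conditions separately and then intersect. One (5 states) tracks the count of `0`s modulo 5; the other (4 states) tracks the count of `1`s, saturating at 3. Each combined state is a pair, one component from each; accept when both components accept. Minimizing collapses redundant product states.
          0    1  
>  q0     q1   q2 
   q1     q3   q4 
   q2     q4   q5 
   q3     q6   q7 
   q4     q7   q8 
 * q5     q8   q9 
   q6    q10  q11 
   q7    q11  q12 
   q8    q12   q9 
   q9     q9   q9 
   q10    q0  q13 
   q11   q13  q14 
   q12   q14   q9 
   q13    q2  q15 
   q14   q15   q9 
   q15    q5   q9 
(> = start, * = accepting)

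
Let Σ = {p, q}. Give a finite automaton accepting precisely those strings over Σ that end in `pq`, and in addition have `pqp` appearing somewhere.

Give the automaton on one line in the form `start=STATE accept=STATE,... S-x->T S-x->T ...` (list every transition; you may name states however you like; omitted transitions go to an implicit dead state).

start=s0 accept=s4 s0-p->s1 s0-q->s0 s1-p->s1 s1-q->s2 s2-p->s3 s2-q->s0 s3-p->s3 s3-q->s4 s4-p->s3 s4-q->s5 s5-p->s3 s5-q->s5

Run two small machines in parallel and take their product. The first has 3 states tracking how much of the suffix `pq` has currently been matched; the second has 4 states tracking whether and how much of `pqp` has been seen. A product state is a pair (one from each), accepting exactly when both do.
        p   q  
>  s0   s1  s0 
   s1   s1  s2 
   s2   s3  s0 
   s3   s3  s4 
 * s4   s3  s5 
   s5   s3  s5 
(> = start, * = accepting)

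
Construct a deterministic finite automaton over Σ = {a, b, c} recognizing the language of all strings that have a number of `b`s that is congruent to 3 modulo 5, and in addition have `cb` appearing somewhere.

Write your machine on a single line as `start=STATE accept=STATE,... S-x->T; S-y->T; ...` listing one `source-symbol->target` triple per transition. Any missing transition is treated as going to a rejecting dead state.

Run two small machines in parallel and take their product. The first has 5 states tracking the count of `b`s modulo 5; the second has 3 states tracking whether and how much of `cb` has been seen. A product state is a pair (one from each), accepting exactly when both do.
15 states suffice.
          a    b    c  
>  s0     s0   s1   s2 
   s1     s1   s3   s4 
   s2     s0   s5   s2 
   s3     s3   s6   s7 
   s4     s1   s8   s4 
   s5     s5   s8   s5 
   s6     s6   s9  s10 
   s7     s3  s11   s7 
   s8     s8  s11   s8 
   s9     s9   s0  s12 
   s10    s6  s13  s10 
 * s11   s11  s13  s11 
   s12    s9  s14  s12 
   s13   s13  s14  s13 
   s14   s14   s5  s14 
(> = start, * = accepting)

start=s0; accept=s11; s0-a->s0; s0-b->s1; s0-c->s2; s1-a->s1; s1-b->s3; s1-c->s4; s2-a->s0; s2-b->s5; s2-c->s2; s3-a->s3; s3-b->s6; s3-c->s7; s4-a->s1; s4-b->s8; s4-c->s4; s5-a->s5; s5-b->s8; s5-c->s5; s6-a->s6; s6-b->s9; s6-c->s10; s7-a->s3; s7-b->s11; s7-c->s7; s8-a->s8; s8-b->s11; s8-c->s8; s9-a->s9; s9-b->s0; s9-c->s12; s10-a->s6; s10-b->s13; s10-c->s10; s11-a->s11; s11-b->s13; s11-c->s11; s12-a->s9; s12-b->s14; s12-c->s12; s13-a->s13; s13-b->s14; s13-c->s13; s14-a->s14; s14-b->s5; s14-c->s14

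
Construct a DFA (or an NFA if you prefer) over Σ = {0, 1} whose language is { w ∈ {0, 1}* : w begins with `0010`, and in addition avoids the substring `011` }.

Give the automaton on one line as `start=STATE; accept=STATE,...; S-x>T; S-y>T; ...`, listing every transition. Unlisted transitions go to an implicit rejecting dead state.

Build one automaton per condition and run them in lockstep. One (6 states) tracks whether the input so far still matches the prefix `0010`; the other (4 states) tracks partial matches of the forbidden pattern `011`. Each combined state is a pair, one component from each; accept when both components accept. Minimizing collapses redundant product states.
A 7-state machine:
       0  1 
>  A   B  C 
   B   D  C 
   C   C  C 
   D   C  E 
   E   F  C 
 * F   F  G 
 * G   F  C 
(> = start, * = accepting)

start=A; accept=F,G; A-0>B; A-1>C; B-0>D; B-1>C; C-0>C; C-1>C; D-0>C; D-1>E; E-0>F; E-1>C; F-0>F; F-1>G; G-0>F; G-1>C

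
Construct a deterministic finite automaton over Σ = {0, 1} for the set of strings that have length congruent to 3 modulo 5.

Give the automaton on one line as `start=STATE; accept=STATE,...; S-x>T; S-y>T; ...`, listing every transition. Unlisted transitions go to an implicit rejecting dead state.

start=A; accept=D; A-0>B; A-1>B; B-0>C; B-1>C; C-0>D; C-1>D; D-0>E; D-1>E; E-0>A; E-1>A

Count input length modulo 5: every symbol advances one step around the cycle A → B → C → D → E → A. Accept at D.
With 5 states:
       0  1 
>  A   B  B 
   B   C  C 
   C   D  D 
 * D   E  E 
   E   A  A 
(> = start, * = accepting)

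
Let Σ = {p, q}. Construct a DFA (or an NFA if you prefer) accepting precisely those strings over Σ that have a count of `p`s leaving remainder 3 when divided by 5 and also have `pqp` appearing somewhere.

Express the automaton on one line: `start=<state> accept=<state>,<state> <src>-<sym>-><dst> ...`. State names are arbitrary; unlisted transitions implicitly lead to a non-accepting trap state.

Run two small machines in parallel and take their product. The first has 5 states tracking the count of `p`s modulo 5; the second has 4 states tracking whether and how much of `pqp` has been seen. A product state is a pair (one from each), accepting exactly when both do.
          p    q  
>  S0     S1   S0 
   S1     S2   S3 
   S2     S4   S5 
   S3     S6   S7 
   S4     S8   S9 
   S5    S10  S11 
   S6    S10   S6 
   S7     S2   S7 
   S8    S12  S13 
   S9    S14  S15 
 * S10   S14  S10 
   S11    S4  S11 
   S12    S1  S16 
   S13   S17  S18 
   S14   S17  S14 
   S15    S8  S15 
   S16   S19   S0 
   S17   S19  S17 
   S18   S12  S18 
   S19    S6  S19 
(> = start, * = accepting)

start=S0 accept=S10 S0-p->S1 S0-q->S0 S1-p->S2 S1-q->S3 S2-p->S4 S2-q->S5 S3-p->S6 S3-q->S7 S4-p->S8 S4-q->S9 S5-p->S10 S5-q->S11 S6-p->S10 S6-q->S6 S7-p->S2 S7-q->S7 S8-p->S12 S8-q->S13 S9-p->S14 S9-q->S15 S10-p->S14 S10-q->S10 S11-p->S4 S11-q->S11 S12-p->S1 S12-q->S16 S13-p->S17 S13-q->S18 S14-p->S17 S14-q->S14 S15-p->S8 S15-q->S15 S16-p->S19 S16-q->S0 S17-p->S19 S17-q->S17 S18-p->S12 S18-q->S18 S19-p->S6 S19-q->S19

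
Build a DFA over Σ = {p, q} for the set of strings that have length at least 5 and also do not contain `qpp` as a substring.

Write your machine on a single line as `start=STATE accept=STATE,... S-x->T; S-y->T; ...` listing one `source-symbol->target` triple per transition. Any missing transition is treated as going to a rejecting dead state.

start=s0; accept=s13,s14,s15; s0-p->s1; s0-q->s2; s1-p->s3; s1-q->s4; s2-p->s5; s2-q->s4; s3-p->s6; s3-q->s7; s4-p->s8; s4-q->s7; s5-p->s9; s5-q->s7; s6-p->s10; s6-q->s11; s7-p->s12; s7-q->s11; s8-p->s9; s8-q->s11; s9-p->s9; s9-q->s9; s10-p->s13; s10-q->s14; s11-p->s15; s11-q->s14; s12-p->s9; s12-q->s14; s13-p->s13; s13-q->s14; s14-p->s15; s14-q->s14; s15-p->s9; s15-q->s14

Handle the two conditions separately and then intersect. The first has 7 states tracking the input length, saturating at 6; the second has 4 states tracking partial matches of the forbidden pattern `qpp`. A product state is a pair (one from each), accepting exactly when both do. Equivalent product states are then merged.
With 16 states:
          p    q  
>  s0     s1   s2 
   s1     s3   s4 
   s2     s5   s4 
   s3     s6   s7 
   s4     s8   s7 
   s5     s9   s7 
   s6    s10  s11 
   s7    s12  s11 
   s8     s9  s11 
   s9     s9   s9 
   s10   s13  s14 
   s11   s15  s14 
   s12    s9  s14 
 * s13   s13  s14 
 * s14   s15  s14 
 * s15    s9  s14 
(> = start, * = accepting)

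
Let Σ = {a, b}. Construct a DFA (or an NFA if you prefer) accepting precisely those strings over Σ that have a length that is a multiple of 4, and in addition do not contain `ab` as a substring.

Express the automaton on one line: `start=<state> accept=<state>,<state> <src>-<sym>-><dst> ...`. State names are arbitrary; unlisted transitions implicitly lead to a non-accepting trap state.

Run two small machines in parallel and take their product. The first has 4 states tracking the input length modulo 4; the second has 3 states tracking partial matches of the forbidden pattern `ab`. A product state is a pair (one from each), accepting exactly when both do.
          a    b  
>* q0     q1   q2 
   q1     q3   q4 
   q2     q3   q5 
   q3     q6   q7 
   q4     q7   q7 
   q5     q6   q8 
   q6     q9  q10 
   q7    q10  q10 
   q8     q9   q0 
 * q9     q1  q11 
   q10   q11  q11 
   q11    q4   q4 
(> = start, * = accepting)

start=q0 accept=q0,q9 q0-a->q1 q0-b->q2 q1-a->q3 q1-b->q4 q2-a->q3 q2-b->q5 q3-a->q6 q3-b->q7 q4-a->q7 q4-b->q7 q5-a->q6 q5-b->q8 q6-a->q9 q6-b->q10 q7-a->q10 q7-b->q10 q8-a->q9 q8-b->q0 q9-a->q1 q9-b->q11 q10-a->q11 q10-b->q11 q11-a->q4 q11-b->q4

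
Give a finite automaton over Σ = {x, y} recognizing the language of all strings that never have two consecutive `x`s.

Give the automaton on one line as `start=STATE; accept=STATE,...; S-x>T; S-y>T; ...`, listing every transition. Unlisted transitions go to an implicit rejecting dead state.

This is the complement of 'contains `xx`'. Use the same substring-matching states — A through C holding how much of `xx` has just been matched — but flip the accepting set: everything except the trap C accepts.
A 3-state machine:
       x  y 
>* A   B  A 
 * B   C  A 
   C   C  C 
(> = start, * = accepting)

start=A; accept=A,B; A-x>B; A-y>A; B-x>C; B-y>A; C-x>C; C-y>C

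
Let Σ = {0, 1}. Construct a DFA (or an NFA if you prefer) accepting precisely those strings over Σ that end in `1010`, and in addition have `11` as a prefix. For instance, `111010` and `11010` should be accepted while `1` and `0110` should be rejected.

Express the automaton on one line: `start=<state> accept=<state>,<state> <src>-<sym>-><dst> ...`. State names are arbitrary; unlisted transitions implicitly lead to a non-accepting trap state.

start=s0 accept=s11 s0-0->s1 s0-1->s2 s1-0->s1 s1-1->s3 s2-0->s4 s2-1->s5 s3-0->s4 s3-1->s3 s4-0->s1 s4-1->s6 s5-0->s7 s5-1->s5 s6-0->s8 s6-1->s3 s7-0->s9 s7-1->s10 s8-0->s1 s8-1->s6 s9-0->s9 s9-1->s5 s10-0->s11 s10-1->s5 s11-0->s9 s11-1->s10

Handle the two conditions separately and then intersect. The first has 5 states tracking how much of the suffix `1010` has currently been matched; the second has 4 states tracking whether the input so far still matches the prefix `11`. A product state is a pair (one from each), accepting exactly when both do.
          0    1  
>  s0     s1   s2 
   s1     s1   s3 
   s2     s4   s5 
   s3     s4   s3 
   s4     s1   s6 
   s5     s7   s5 
   s6     s8   s3 
   s7     s9  s10 
   s8     s1   s6 
   s9     s9   s5 
   s10   s11   s5 
 * s11    s9  s10 
(> = start, * = accepting)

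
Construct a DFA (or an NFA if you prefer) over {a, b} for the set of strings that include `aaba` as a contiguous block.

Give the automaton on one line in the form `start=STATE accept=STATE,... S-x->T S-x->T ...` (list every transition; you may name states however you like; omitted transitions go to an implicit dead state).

Track how much of `aaba` has been matched so far: state S0 is no progress, S4 is the absorbing accept state reached once `aaba` has occurred. Intermediate states record partial matches; on a mismatch, fall back to the longest reusable overlap.
5 states suffice.
        a   b  
>  S0   S1  S0 
   S1   S2  S0 
   S2   S2  S3 
   S3   S4  S0 
 * S4   S4  S4 
(> = start, * = accepting)

start=S0 accept=S4 S0-a->S1 S0-b->S0 S1-a->S2 S1-b->S0 S2-a->S2 S2-b->S3 S3-a->S4 S3-b->S0 S4-a->S4 S4-b->S4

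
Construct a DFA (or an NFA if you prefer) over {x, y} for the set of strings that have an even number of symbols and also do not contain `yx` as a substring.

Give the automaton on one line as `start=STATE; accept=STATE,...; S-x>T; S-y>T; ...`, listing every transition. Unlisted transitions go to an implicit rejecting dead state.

start=A; accept=A,D; A-x>B; A-y>C; B-x>A; B-y>D; C-x>E; C-y>D; D-x>E; D-y>C; E-x>E; E-y>E

Run two small machines in parallel and take their product. The first has 2 states tracking the input length modulo 2; the second has 3 states tracking partial matches of the forbidden pattern `yx`. A product state is a pair (one from each), accepting exactly when both do. Equivalent product states are then merged.
With 5 states:
       x  y 
>* A   B  C 
   B   A  D 
   C   E  D 
 * D   E  C 
   E   E  E 
(> = start, * = accepting)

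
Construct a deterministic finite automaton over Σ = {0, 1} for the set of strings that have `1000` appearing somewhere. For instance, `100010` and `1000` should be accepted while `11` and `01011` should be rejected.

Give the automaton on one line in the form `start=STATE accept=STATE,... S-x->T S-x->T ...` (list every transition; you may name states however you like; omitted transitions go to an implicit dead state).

States s0..s3 record the length of the longest prefix of `1000` that matches the current input suffix. Reaching s4 means `1000` has been seen, and we stay there forever. Accept from s4.
A 5-state machine:
        0   1  
>  s0   s0  s1 
   s1   s2  s1 
   s2   s3  s1 
   s3   s4  s1 
 * s4   s4  s4 
(> = start, * = accepting)

start=s0 accept=s4 s0-0->s0 s0-1->s1 s1-0->s2 s1-1->s1 s2-0->s3 s2-1->s1 s3-0->s4 s3-1->s1 s4-0->s4 s4-1->s4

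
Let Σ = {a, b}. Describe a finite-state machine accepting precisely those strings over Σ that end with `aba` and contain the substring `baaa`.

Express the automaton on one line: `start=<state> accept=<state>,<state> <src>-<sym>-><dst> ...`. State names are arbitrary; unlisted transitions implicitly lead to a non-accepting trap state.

Run two small machines in parallel and take their product. One (4 states) tracks how much of the suffix `aba` has currently been matched; the other (5 states) tracks whether and how much of `baaa` has been seen. Each combined state is a pair, one component from each; accept when both components accept. Minimizing collapses redundant product states.
8 states suffice.
        a   b  
>  q0   q0  q1 
   q1   q2  q1 
   q2   q3  q1 
   q3   q4  q1 
   q4   q4  q5 
   q5   q6  q7 
 * q6   q4  q5 
   q7   q4  q7 
(> = start, * = accepting)

start=q0 accept=q6 q0-a->q0 q0-b->q1 q1-a->q2 q1-b->q1 q2-a->q3 q2-b->q1 q3-a->q4 q3-b->q1 q4-a->q4 q4-b->q5 q5-a->q6 q5-b->q7 q6-a->q4 q6-b->q5 q7-a->q4 q7-b->q7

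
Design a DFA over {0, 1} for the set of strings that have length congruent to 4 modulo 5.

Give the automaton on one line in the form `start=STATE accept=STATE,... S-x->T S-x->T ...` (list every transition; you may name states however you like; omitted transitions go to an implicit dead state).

start=s0 accept=s4 s0-0->s1 s0-1->s1 s1-0->s2 s1-1->s2 s2-0->s3 s2-1->s3 s3-0->s4 s3-1->s4 s4-0->s0 s4-1->s0

Only the length mod 5 matters, so use a 5-cycle: from any state, every input symbol moves to the next state, wrapping s4 back to s0. Mark s4 accepting.
With 5 states:
        0   1  
>  s0   s1  s1 
   s1   s2  s2 
   s2   s3  s3 
   s3   s4  s4 
 * s4   s0  s0 
(> = start, * = accepting)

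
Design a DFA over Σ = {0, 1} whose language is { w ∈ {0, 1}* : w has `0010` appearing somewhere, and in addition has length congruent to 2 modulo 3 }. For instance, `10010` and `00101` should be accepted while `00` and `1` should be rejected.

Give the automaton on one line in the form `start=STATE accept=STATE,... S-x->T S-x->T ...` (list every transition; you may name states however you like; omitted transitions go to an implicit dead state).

start=S0 accept=S13 S0-0->S1 S0-1->S2 S1-0->S3 S1-1->S4 S2-0->S5 S2-1->S4 S3-0->S6 S3-1->S7 S4-0->S8 S4-1->S0 S5-0->S6 S5-1->S0 S6-0->S9 S6-1->S10 S7-0->S11 S7-1->S2 S8-0->S9 S8-1->S2 S9-0->S3 S9-1->S12 S10-0->S13 S10-1->S4 S11-0->S13 S11-1->S13 S12-0->S14 S12-1->S0 S13-0->S14 S13-1->S14 S14-0->S11 S14-1->S11

Handle the two conditions separately and then intersect. One (5 states) tracks whether and how much of `0010` has been seen; the other (3 states) tracks the input length modulo 3. Each combined state is a pair, one component from each; accept when both components accept.
With 15 states:
          0    1  
>  S0     S1   S2 
   S1     S3   S4 
   S2     S5   S4 
   S3     S6   S7 
   S4     S8   S0 
   S5     S6   S0 
   S6     S9  S10 
   S7    S11   S2 
   S8     S9   S2 
   S9     S3  S12 
   S10   S13   S4 
   S11   S13  S13 
   S12   S14   S0 
 * S13   S14  S14 
   S14   S11  S11 
(> = start, * = accepting)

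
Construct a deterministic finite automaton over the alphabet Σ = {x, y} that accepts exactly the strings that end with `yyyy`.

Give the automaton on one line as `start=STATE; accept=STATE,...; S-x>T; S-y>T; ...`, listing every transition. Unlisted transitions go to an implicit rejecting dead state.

Remember how much of `yyyy` the current input suffix matches. State q0 means no match yet; q1 means the last symbol is `y`; q2 means the last 2 symbols are `yy`; q3 means the last 3 symbols are `yyy`; q4 means the last 4 symbols are `yyyy`. Only q4 accepts. On a mismatch, fall back to the longest proper suffix that is still a prefix of `yyyy`.
A 5-state machine:
        x   y  
>  q0   q0  q1 
   q1   q0  q2 
   q2   q0  q3 
   q3   q0  q4 
 * q4   q0  q4 
(> = start, * = accepting)

start=q0; accept=q4; q0-x>q0; q0-y>q1; q1-x>q0; q1-y>q2; q2-x>q0; q2-y>q3; q3-x>q0; q3-y>q4; q4-x>q0; q4-y>q4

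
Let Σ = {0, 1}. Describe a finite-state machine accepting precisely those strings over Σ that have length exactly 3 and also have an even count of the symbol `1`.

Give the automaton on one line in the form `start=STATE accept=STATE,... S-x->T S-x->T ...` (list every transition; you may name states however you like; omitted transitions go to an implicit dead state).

Handle the two conditions separately and then intersect. One (5 states) tracks the input length, saturating at 4; the other (2 states) tracks the count of `1`s modulo 2. Each combined state is a pair, one component from each; accept when both components accept.
9 states suffice.
        0   1  
>  S0   S1  S2 
   S1   S3  S4 
   S2   S4  S3 
   S3   S5  S6 
   S4   S6  S5 
 * S5   S7  S8 
   S6   S8  S7 
   S7   S7  S8 
   S8   S8  S7 
(> = start, * = accepting)

start=S0 accept=S5 S0-0->S1 S0-1->S2 S1-0->S3 S1-1->S4 S2-0->S4 S2-1->S3 S3-0->S5 S3-1->S6 S4-0->S6 S4-1->S5 S5-0->S7 S5-1->S8 S6-0->S8 S6-1->S7 S7-0->S7 S7-1->S8 S8-0->S8 S8-1->S7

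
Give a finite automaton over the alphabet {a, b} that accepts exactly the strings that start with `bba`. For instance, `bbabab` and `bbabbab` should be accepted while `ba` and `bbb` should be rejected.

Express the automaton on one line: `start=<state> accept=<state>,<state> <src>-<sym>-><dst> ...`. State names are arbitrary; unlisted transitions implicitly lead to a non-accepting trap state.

start=S0 accept=S3 S0-a->S4 S0-b->S1 S1-a->S4 S1-b->S2 S2-a->S3 S2-b->S4 S3-a->S3 S3-b->S3 S4-a->S4 S4-b->S4

Check the first 3 symbols one by one: S0 through S2 record how many have matched `bba` so far; any wrong symbol goes to the dead state S4. After all 3 match we enter the accepting sink S3.
5 states suffice.
        a   b  
>  S0   S4  S1 
   S1   S4  S2 
   S2   S3  S4 
 * S3   S3  S3 
   S4   S4  S4 
(> = start, * = accepting)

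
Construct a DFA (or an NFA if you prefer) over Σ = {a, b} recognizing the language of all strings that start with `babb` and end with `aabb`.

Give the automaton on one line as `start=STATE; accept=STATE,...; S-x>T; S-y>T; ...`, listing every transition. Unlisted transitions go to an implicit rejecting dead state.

start=S0; accept=S13; S0-a>S1; S0-b>S2; S1-a>S3; S1-b>S4; S2-a>S5; S2-b>S4; S3-a>S3; S3-b>S6; S4-a>S1; S4-b>S4; S5-a>S3; S5-b>S7; S6-a>S1; S6-b>S8; S7-a>S1; S7-b>S9; S8-a>S1; S8-b>S4; S9-a>S10; S9-b>S9; S10-a>S11; S10-b>S9; S11-a>S11; S11-b>S12; S12-a>S10; S12-b>S13; S13-a>S10; S13-b>S9

Run two small machines in parallel and take their product. One (6 states) tracks whether the input so far still matches the prefix `babb`; the other (5 states) tracks how much of the suffix `aabb` has currently been matched. Each combined state is a pair, one component from each; accept when both components accept.
14 states suffice.
          a    b  
>  S0     S1   S2 
   S1     S3   S4 
   S2     S5   S4 
   S3     S3   S6 
   S4     S1   S4 
   S5     S3   S7 
   S6     S1   S8 
   S7     S1   S9 
   S8     S1   S4 
   S9    S10   S9 
   S10   S11   S9 
   S11   S11  S12 
   S12   S10  S13 
 * S13   S10   S9 
(> = start, * = accepting)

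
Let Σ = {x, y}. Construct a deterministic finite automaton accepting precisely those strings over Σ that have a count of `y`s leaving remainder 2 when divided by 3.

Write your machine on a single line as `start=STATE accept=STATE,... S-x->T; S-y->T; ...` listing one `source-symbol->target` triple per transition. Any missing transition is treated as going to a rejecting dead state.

start=q0; accept=q2; q0-x->q0; q0-y->q1; q1-x->q1; q1-y->q2; q2-x->q2; q2-y->q0

The only thing that matters is how many `y`s have appeared, reduced mod 3. Use one state per residue: q0 for 0, …, q2 for 2. Reading `y` moves to the next residue; anything else stays put. q2 is accepting.
        x   y  
>  q0   q0  q1 
   q1   q1  q2 
 * q2   q2  q0 
(> = start, * = accepting)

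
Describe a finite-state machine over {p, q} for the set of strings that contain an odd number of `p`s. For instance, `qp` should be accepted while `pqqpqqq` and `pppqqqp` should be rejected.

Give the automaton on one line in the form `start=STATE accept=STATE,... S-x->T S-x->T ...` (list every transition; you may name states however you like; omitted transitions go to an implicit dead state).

Keep the running count of `p`s modulo 2: each `p` advances along the cycle s0 → s1 → s0 while other symbols loop. Accept at s1.
A 2-state machine:
        p   q  
>  s0   s1  s0 
 * s1   s0  s1 
(> = start, * = accepting)

start=s0 accept=s1 s0-p->s1 s0-q->s0 s1-p->s0 s1-q->s1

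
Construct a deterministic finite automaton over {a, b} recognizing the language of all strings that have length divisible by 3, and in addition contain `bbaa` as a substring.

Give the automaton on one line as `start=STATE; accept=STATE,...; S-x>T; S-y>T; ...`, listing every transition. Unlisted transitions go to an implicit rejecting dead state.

start=q0; accept=q14; q0-a>q1; q0-b>q2; q1-a>q3; q1-b>q4; q2-a>q3; q2-b>q5; q3-a>q0; q3-b>q6; q4-a>q0; q4-b>q7; q5-a>q8; q5-b>q7; q6-a>q1; q6-b>q9; q7-a>q10; q7-b>q9; q8-a>q11; q8-b>q2; q9-a>q12; q9-b>q5; q10-a>q13; q10-b>q4; q11-a>q13; q11-b>q13; q12-a>q14; q12-b>q6; q13-a>q14; q13-b>q14; q14-a>q11; q14-b>q11

Run two small machines in parallel and take their product. The first has 3 states tracking the input length modulo 3; the second has 5 states tracking whether and how much of `bbaa` has been seen. A product state is a pair (one from each), accepting exactly when both do.
15 states suffice.
          a    b  
>  q0     q1   q2 
   q1     q3   q4 
   q2     q3   q5 
   q3     q0   q6 
   q4     q0   q7 
   q5     q8   q7 
   q6     q1   q9 
   q7    q10   q9 
   q8    q11   q2 
   q9    q12   q5 
   q10   q13   q4 
   q11   q13  q13 
   q12   q14   q6 
   q13   q14  q14 
 * q14   q11  q11 
(> = start, * = accepting)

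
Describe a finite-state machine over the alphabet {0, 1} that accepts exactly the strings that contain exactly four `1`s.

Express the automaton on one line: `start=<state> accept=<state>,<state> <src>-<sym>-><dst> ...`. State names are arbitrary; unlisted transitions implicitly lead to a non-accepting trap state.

Only the number of `1`s matters, and only up to 5. Make a chain A → B → C → D → E → F advanced by each `1` (with F absorbing); every other symbol self-loops. The accepting set is {E}.
       0  1 
>  A   A  B 
   B   B  C 
   C   C  D 
   D   D  E 
 * E   E  F 
   F   F  F 
(> = start, * = accepting)

start=A accept=E A-0->A A-1->B B-0->B B-1->C C-0->C C-1->D D-0->D D-1->E E-0->E E-1->F F-0->F F-1->F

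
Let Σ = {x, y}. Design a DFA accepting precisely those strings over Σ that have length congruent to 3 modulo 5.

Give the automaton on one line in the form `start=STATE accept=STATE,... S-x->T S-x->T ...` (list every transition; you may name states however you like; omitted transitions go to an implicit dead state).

Only the length mod 5 matters, so use a 5-cycle: from any state, every input symbol moves to the next state, wrapping q4 back to q0. Mark q3 accepting.
With 5 states:
        x   y  
>  q0   q1  q1 
   q1   q2  q2 
   q2   q3  q3 
 * q3   q4  q4 
   q4   q0  q0 
(> = start, * = accepting)

start=q0 accept=q3 q0-x->q1 q0-y->q1 q1-x->q2 q1-y->q2 q2-x->q3 q2-y->q3 q3-x->q4 q3-y->q4 q4-x->q0 q4-y->q0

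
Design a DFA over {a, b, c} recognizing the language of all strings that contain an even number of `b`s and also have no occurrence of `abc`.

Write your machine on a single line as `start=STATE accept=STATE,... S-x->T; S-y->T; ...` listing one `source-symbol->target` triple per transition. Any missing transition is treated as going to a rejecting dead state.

start=q0; accept=q0,q1,q6; q0-a->q1; q0-b->q2; q0-c->q0; q1-a->q1; q1-b->q3; q1-c->q0; q2-a->q4; q2-b->q0; q2-c->q2; q3-a->q4; q3-b->q0; q3-c->q5; q4-a->q4; q4-b->q6; q4-c->q2; q5-a->q5; q5-b->q5; q5-c->q5; q6-a->q1; q6-b->q2; q6-c->q5

Run two small machines in parallel and take their product. One (2 states) tracks the count of `b`s modulo 2; the other (4 states) tracks partial matches of the forbidden pattern `abc`. Each combined state is a pair, one component from each; accept when both components accept. After merging equivalent states the machine shrinks.
With 7 states:
        a   b   c  
>* q0   q1  q2  q0 
 * q1   q1  q3  q0 
   q2   q4  q0  q2 
   q3   q4  q0  q5 
   q4   q4  q6  q2 
   q5   q5  q5  q5 
 * q6   q1  q2  q5 
(> = start, * = accepting)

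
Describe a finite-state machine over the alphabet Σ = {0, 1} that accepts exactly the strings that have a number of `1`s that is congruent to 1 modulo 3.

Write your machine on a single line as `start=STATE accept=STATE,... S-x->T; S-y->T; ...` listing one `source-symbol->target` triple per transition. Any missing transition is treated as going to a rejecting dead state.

The only thing that matters is how many `1`s have appeared, reduced mod 3. Use one state per residue: S0 for 0, …, S2 for 2. Reading `1` moves to the next residue; anything else stays put. S1 is accepting.
With 3 states:
        0   1  
>  S0   S0  S1 
 * S1   S1  S2 
   S2   S2  S0 
(> = start, * = accepting)

start=S0; accept=S1; S0-0->S0; S0-1->S1; S1-0->S1; S1-1->S2; S2-0->S2; S2-1->S0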